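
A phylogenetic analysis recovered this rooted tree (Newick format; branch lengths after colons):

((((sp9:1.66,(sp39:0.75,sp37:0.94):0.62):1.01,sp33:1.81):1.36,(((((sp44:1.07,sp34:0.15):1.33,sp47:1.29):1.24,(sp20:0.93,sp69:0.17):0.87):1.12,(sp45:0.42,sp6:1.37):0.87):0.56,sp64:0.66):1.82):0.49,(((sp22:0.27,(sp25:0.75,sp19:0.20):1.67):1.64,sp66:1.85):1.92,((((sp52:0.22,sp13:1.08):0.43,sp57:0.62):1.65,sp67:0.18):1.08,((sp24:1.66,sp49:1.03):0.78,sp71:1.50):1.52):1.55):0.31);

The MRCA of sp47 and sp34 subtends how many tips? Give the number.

3

The MRCA of sp47 and sp34 is the node subtending ((sp44,sp34),sp47).
That clade contains 3 terminal taxa: sp34, sp44, sp47.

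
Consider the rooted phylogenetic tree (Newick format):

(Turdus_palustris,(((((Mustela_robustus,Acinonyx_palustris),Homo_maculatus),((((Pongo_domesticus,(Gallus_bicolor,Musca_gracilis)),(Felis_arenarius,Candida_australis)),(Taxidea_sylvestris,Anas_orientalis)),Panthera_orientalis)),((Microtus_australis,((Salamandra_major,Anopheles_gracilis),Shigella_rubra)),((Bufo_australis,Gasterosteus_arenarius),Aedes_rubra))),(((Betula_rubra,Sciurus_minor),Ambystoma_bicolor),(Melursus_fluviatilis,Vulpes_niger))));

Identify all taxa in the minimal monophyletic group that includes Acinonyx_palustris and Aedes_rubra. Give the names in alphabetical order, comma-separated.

Acinonyx_palustris, Aedes_rubra, Anas_orientalis, Anopheles_gracilis, Bufo_australis, Candida_australis, Felis_arenarius, Gallus_bicolor, Gasterosteus_arenarius, Homo_maculatus, Microtus_australis, Musca_gracilis, Mustela_robustus, Panthera_orientalis, Pongo_domesticus, Salamandra_major, Shigella_rubra, Taxidea_sylvestris

Tracing Acinonyx_palustris: it sits inside (Mustela_robustus,Acinonyx_palustris).
Tracing Aedes_rubra: it sits inside ((Bufo_australis,Gasterosteus_arenarius),Aedes_rubra).
The smallest clade enclosing both is ((((Mustela_robustus,Acinonyx_palustris),Homo_maculatus),((((Pongo_domesticus,(Gallus_bicolor,Musca_gracilis)),(Felis_arenarius,Candida_australis)),(Taxidea_sylvestris,Anas_orientalis)),Panthera_orientalis)),((Microtus_australis,((Salamandra_major,Anopheles_gracilis),Shigella_rubra)),((Bufo_australis,Gasterosteus_arenarius),Aedes_rubra))); the answer is its 18 terminal taxa in alphabetical order.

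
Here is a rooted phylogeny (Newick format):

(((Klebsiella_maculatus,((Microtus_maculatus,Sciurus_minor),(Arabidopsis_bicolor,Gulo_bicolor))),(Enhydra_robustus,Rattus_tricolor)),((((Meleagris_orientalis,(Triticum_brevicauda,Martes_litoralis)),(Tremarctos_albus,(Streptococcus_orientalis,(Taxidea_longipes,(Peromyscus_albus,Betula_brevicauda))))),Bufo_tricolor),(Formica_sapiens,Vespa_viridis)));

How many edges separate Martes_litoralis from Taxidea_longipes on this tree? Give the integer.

The MRCA of Martes_litoralis and Taxidea_longipes is the node subtending ((Meleagris_orientalis,(Triticum_brevicauda,Martes_litoralis)),(Tremarctos_albus,(Streptococcus_orientalis,(Taxidea_longipes,(Peromyscus_albus,Betula_brevicauda))))).
From Martes_litoralis up to that node: 3 branches. From Taxidea_longipes up to the same node: 4 branches. Total: 3 + 4 = 7.

7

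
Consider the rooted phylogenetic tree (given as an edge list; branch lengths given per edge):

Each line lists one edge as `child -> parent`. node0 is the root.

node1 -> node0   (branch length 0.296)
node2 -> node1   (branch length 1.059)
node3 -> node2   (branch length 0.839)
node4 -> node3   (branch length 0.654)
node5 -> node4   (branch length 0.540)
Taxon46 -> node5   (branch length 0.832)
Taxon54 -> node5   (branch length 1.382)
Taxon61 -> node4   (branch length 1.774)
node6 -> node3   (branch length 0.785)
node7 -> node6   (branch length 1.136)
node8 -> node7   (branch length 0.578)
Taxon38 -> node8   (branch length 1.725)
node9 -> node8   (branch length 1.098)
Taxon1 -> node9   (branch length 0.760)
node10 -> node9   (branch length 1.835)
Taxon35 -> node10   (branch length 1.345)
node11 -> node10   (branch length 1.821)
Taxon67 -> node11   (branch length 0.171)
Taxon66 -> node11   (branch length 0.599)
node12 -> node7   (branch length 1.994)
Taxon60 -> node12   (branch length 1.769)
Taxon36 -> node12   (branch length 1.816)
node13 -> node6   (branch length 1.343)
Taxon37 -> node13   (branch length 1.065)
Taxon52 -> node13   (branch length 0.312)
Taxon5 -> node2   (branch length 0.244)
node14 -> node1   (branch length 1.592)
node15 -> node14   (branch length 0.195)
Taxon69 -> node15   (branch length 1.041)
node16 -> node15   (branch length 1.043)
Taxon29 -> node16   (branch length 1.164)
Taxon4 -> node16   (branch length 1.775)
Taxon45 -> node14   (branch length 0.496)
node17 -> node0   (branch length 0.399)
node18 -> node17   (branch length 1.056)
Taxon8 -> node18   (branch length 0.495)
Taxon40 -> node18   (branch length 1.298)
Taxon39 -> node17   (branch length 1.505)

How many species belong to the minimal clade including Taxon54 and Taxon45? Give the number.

The MRCA of Taxon54 and Taxon45 is the node subtending (((((Taxon46,Taxon54),Taxon61),(((Taxon38,(Taxon1,(Taxon35,(Taxon67,Taxon66)))),(Taxon60,Taxon36)),(Taxon37,Taxon52))),Taxon5),((Taxon69,(Taxon29,Taxon4)),Taxon45)).
That clade contains 17 terminal taxa: Taxon1, Taxon29, Taxon35, Taxon36, Taxon37, Taxon38, Taxon4, Taxon45, Taxon46, Taxon5, Taxon52, Taxon54, Taxon60, Taxon61, Taxon66, Taxon67, Taxon69.

17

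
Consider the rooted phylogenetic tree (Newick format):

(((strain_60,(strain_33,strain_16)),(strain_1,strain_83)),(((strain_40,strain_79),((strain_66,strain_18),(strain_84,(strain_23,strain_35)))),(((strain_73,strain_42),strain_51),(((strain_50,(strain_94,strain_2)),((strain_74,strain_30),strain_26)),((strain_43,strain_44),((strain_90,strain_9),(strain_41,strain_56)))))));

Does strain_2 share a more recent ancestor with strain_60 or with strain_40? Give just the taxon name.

The MRCA of strain_2 and strain_40 subtends (((strain_40,strain_79),((strain_66,strain_18),(strain_84,(strain_23,strain_35)))),(((strain_73,strain_42),strain_51),(((strain_50,(strain_94,strain_2)),((strain_74,strain_30),strain_26)),((strain_43,strain_44),((strain_90,strain_9),(strain_41,strain_56)))))) (22 taxa).
The MRCA of strain_2 and strain_60 is the root, subtending the entire tree (27 taxa).
The first is nested inside the second, so strain_2 shares a more recent common ancestor with strain_40.

strain_40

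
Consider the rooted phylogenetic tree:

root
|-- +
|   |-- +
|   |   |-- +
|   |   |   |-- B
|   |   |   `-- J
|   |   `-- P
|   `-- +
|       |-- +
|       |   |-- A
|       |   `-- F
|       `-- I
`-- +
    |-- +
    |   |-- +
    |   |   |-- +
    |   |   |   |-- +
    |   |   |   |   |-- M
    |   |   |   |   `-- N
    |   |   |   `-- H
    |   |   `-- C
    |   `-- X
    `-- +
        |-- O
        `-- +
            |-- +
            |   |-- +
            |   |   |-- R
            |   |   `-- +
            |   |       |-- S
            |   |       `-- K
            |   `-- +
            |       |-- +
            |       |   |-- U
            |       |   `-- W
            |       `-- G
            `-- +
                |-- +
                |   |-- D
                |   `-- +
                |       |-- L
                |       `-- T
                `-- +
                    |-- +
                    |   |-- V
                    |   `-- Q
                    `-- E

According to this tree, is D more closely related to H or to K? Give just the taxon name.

K

The MRCA of D and K subtends (((R,(S,K)),((U,W),G)),((D,(L,T)),((V,Q),E))) (12 taxa).
The MRCA of D and H subtends (((((M,N),H),C),X),(O,(((R,(S,K)),((U,W),G)),((D,(L,T)),((V,Q),E))))) (18 taxa).
The first is nested inside the second, so D shares a more recent common ancestor with K.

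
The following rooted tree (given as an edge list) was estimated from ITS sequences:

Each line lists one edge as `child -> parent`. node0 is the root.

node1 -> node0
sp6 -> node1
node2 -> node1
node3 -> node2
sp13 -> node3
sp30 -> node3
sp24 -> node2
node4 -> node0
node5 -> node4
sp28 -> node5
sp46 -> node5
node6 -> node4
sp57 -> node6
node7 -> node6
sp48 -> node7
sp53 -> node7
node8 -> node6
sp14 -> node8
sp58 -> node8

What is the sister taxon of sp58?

sp58 attaches to the tree at the node subtending (sp14,sp58).
The other lineage descending from that same node — the sister group — is the single tip sp14.

sp14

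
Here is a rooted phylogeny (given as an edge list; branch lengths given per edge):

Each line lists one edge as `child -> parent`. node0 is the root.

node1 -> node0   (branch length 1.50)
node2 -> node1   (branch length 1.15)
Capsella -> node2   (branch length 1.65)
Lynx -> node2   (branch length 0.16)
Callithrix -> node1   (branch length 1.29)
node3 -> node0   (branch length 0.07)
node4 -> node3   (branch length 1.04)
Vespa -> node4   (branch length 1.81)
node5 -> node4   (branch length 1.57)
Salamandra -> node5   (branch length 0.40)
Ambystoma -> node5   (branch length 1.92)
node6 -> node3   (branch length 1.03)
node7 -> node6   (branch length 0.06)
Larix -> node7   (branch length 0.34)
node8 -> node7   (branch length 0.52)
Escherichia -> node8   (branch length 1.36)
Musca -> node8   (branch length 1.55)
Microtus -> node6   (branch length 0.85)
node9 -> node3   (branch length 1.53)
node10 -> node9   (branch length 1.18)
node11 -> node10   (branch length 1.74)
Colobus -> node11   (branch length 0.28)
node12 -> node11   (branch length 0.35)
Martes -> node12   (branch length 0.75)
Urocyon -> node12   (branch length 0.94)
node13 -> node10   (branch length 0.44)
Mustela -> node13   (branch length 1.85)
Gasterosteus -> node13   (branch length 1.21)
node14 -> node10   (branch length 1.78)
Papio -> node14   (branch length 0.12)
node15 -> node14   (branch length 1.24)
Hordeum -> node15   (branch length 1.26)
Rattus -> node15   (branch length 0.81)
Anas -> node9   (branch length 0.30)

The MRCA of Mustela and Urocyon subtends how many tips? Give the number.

8

The MRCA of Mustela and Urocyon is the node subtending ((Colobus,(Martes,Urocyon)),(Mustela,Gasterosteus),(Papio,(Hordeum,Rattus))).
That clade contains 8 terminal taxa: Colobus, Gasterosteus, Hordeum, Martes, Mustela, Papio, Rattus, Urocyon.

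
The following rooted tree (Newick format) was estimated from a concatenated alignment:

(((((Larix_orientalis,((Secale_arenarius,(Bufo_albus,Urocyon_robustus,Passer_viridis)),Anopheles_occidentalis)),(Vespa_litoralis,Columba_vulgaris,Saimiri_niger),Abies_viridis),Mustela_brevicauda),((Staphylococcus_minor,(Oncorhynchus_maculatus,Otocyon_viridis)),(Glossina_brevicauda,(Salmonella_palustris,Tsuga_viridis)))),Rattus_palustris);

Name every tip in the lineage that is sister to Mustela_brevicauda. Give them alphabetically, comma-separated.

Abies_viridis, Anopheles_occidentalis, Bufo_albus, Columba_vulgaris, Larix_orientalis, Passer_viridis, Saimiri_niger, Secale_arenarius, Urocyon_robustus, Vespa_litoralis

Mustela_brevicauda attaches to the tree at the node subtending (((Larix_orientalis,((Secale_arenarius,(Bufo_albus,Urocyon_robustus,Passer_viridis)),Anopheles_occidentalis)),(Vespa_litoralis,Columba_vulgaris,Saimiri_niger),Abies_viridis),Mustela_brevicauda).
The other lineage descending from that same node — the sister group — is ((Larix_orientalis,((Secale_arenarius,(Bufo_albus,Urocyon_robustus,Passer_viridis)),Anopheles_occidentalis)),(Vespa_litoralis,Columba_vulgaris,Saimiri_niger),Abies_viridis); its 10 tips in alphabetical order are the answer.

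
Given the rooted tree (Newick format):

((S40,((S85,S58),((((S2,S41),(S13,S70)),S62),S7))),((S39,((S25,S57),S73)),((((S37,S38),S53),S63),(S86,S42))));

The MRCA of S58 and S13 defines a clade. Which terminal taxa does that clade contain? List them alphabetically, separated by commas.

S13, S2, S41, S58, S62, S7, S70, S85

Tracing S58: it sits inside (S85,S58).
Tracing S13: it sits inside (S13,S70).
The smallest clade enclosing both is ((S85,S58),((((S2,S41),(S13,S70)),S62),S7)); the answer is its 8 terminal taxa in alphabetical order.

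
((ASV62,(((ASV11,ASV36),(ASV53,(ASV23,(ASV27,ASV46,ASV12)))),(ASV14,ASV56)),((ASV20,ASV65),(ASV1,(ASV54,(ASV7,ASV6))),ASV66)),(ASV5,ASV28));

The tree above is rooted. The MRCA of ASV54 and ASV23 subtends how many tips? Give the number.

17

The MRCA of ASV54 and ASV23 is the node subtending (ASV62,(((ASV11,ASV36),(ASV53,(ASV23,(ASV27,ASV46,ASV12)))),(ASV14,ASV56)),((ASV20,ASV65),(ASV1,(ASV54,(ASV7,ASV6))),ASV66)).
That clade contains 17 terminal taxa: ASV1, ASV11, ASV12, ASV14, ASV20, ASV23, ASV27, ASV36, ASV46, ASV53, ASV54, ASV56, ASV6, ASV62, ASV65, ASV66, ASV7.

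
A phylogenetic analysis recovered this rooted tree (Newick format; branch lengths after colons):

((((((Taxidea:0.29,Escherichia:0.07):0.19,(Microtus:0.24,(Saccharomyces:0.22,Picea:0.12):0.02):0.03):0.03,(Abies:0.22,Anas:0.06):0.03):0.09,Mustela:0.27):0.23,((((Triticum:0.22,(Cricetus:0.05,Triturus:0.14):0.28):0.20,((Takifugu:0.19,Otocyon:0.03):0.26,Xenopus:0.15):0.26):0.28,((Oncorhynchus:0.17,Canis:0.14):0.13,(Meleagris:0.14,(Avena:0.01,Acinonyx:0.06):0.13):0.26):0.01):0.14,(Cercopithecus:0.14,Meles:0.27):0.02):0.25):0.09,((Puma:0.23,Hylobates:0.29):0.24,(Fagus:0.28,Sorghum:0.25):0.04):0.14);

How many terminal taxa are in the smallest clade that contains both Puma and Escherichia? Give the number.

25

The MRCA of Puma and Escherichia is the root, so the clade is the entire tree.
That clade contains 25 terminal taxa: Abies, Acinonyx, Anas, Avena, Canis, Cercopithecus, Cricetus, Escherichia, Fagus, Hylobates, Meleagris, Meles, Microtus, Mustela, Oncorhynchus, Otocyon, Picea, Puma, Saccharomyces, Sorghum, Takifugu, Taxidea, Triticum, Triturus, Xenopus.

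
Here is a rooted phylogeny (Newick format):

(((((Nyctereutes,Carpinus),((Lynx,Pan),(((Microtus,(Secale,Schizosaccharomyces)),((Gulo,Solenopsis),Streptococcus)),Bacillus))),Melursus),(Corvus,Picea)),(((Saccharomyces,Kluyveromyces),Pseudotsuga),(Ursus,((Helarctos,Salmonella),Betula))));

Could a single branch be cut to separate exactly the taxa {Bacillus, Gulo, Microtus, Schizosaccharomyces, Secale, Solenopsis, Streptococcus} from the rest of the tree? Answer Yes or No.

Yes

The most recent common ancestor of these taxa subtends (((Microtus,(Secale,Schizosaccharomyces)),((Gulo,Solenopsis),Streptococcus)),Bacillus).
That clade has exactly 7 tips — every listed taxon and nothing else — so the group is monophyletic.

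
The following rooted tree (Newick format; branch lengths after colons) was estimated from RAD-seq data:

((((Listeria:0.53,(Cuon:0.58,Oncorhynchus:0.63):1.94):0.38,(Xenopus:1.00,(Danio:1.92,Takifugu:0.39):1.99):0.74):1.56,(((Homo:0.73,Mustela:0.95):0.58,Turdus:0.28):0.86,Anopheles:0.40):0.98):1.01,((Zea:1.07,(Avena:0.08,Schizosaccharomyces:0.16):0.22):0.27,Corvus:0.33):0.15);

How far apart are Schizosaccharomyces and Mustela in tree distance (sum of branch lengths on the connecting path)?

5.18

The path runs Schizosaccharomyces → … → MRCA → … → Mustela; the MRCA is the root of the tree.
Branch lengths along that path: 0.16 + 0.22 + 0.27 + 0.15 + 1.01 + 0.98 + 0.86 + 0.58 + 0.95 = 5.18.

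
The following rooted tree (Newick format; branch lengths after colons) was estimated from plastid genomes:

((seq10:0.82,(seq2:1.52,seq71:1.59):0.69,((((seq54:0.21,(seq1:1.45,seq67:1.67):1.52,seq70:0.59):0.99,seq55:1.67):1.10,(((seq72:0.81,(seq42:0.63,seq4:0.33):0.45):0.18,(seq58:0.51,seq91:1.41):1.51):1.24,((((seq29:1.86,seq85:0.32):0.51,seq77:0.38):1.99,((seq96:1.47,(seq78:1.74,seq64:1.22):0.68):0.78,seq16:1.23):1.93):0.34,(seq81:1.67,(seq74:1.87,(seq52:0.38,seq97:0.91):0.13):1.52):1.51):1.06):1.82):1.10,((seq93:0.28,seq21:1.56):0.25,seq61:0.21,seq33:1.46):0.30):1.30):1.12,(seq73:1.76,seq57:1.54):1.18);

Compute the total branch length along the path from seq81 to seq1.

11.12

The path runs seq81 → … → MRCA → … → seq1; the MRCA is the node subtending (((seq54,(seq1,seq67),seq70),seq55),(((seq72,(seq42,seq4)),(seq58,seq91)),((((seq29,seq85),seq77),((seq96,(seq78,seq64)),seq16)),(seq81,(seq74,(seq52,seq97)))))).
Branch lengths along that path: 1.67 + 1.51 + 1.06 + 1.82 + 1.10 + 0.99 + 1.52 + 1.45 = 11.12.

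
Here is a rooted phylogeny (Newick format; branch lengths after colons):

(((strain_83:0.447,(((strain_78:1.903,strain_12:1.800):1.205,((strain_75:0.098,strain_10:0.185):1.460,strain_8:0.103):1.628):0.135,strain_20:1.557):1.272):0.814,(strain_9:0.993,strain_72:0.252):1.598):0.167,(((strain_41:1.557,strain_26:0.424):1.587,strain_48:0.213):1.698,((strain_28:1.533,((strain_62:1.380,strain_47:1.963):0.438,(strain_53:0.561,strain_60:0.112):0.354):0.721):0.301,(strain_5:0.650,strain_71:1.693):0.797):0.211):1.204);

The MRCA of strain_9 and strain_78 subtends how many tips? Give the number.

The MRCA of strain_9 and strain_78 is the node subtending ((strain_83,(((strain_78,strain_12),((strain_75,strain_10),strain_8)),strain_20)),(strain_9,strain_72)).
That clade contains 9 terminal taxa: strain_10, strain_12, strain_20, strain_72, strain_75, strain_78, strain_8, strain_83, strain_9.

9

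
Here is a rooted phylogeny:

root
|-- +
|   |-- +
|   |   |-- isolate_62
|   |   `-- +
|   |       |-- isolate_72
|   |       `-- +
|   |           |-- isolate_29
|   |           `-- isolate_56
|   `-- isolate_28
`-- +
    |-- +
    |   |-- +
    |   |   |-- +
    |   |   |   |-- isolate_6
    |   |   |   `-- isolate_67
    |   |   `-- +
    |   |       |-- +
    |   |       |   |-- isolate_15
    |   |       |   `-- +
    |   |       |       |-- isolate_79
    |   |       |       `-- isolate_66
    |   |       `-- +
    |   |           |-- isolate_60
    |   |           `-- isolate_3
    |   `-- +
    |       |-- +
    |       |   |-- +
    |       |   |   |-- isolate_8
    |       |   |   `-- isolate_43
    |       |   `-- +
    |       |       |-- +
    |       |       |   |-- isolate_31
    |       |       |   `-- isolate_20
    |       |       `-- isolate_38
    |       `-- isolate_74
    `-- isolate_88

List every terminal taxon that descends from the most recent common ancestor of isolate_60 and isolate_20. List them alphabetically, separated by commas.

Tracing isolate_60: it sits inside (isolate_60,isolate_3).
Tracing isolate_20: it sits inside (isolate_31,isolate_20).
The smallest clade enclosing both is (((isolate_6,isolate_67),((isolate_15,(isolate_79,isolate_66)),(isolate_60,isolate_3))),(((isolate_8,isolate_43),((isolate_31,isolate_20),isolate_38)),isolate_74)); the answer is its 13 terminal taxa in alphabetical order.

isolate_15, isolate_20, isolate_3, isolate_31, isolate_38, isolate_43, isolate_6, isolate_60, isolate_66, isolate_67, isolate_74, isolate_79, isolate_8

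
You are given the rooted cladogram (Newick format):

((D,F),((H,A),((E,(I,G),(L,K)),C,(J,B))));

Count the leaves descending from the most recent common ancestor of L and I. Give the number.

The MRCA of L and I is the node subtending (E,(I,G),(L,K)).
That clade contains 5 terminal taxa: E, G, I, K, L.

5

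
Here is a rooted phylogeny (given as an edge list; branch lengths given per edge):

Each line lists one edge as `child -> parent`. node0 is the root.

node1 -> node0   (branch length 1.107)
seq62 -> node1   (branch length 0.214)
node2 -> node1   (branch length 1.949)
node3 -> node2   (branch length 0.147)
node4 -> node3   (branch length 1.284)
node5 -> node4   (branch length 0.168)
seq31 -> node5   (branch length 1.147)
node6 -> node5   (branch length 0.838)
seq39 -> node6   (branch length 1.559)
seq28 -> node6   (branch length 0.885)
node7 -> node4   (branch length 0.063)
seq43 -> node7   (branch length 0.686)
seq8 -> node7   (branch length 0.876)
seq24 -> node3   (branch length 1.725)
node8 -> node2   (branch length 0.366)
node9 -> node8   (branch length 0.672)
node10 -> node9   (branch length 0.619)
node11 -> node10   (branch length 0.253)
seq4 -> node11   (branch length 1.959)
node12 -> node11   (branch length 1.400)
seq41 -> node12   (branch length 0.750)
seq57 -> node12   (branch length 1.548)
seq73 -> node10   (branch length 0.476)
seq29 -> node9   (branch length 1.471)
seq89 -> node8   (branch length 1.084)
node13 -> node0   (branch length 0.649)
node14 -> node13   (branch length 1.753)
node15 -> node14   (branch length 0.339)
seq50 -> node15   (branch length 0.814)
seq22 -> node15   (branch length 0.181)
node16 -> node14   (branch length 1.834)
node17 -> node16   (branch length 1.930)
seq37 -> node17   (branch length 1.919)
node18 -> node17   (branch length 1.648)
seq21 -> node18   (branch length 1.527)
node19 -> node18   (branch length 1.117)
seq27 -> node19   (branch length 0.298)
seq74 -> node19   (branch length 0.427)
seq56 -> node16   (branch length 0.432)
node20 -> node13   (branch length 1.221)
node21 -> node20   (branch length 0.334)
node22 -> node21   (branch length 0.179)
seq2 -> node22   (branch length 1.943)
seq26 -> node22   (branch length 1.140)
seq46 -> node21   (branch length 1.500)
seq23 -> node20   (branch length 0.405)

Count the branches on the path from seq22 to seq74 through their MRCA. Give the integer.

7

The MRCA of seq22 and seq74 is the node subtending ((seq50,seq22),((seq37,(seq21,(seq27,seq74))),seq56)).
From seq22 up to that node: 2 branches. From seq74 up to the same node: 5 branches. Total: 2 + 5 = 7.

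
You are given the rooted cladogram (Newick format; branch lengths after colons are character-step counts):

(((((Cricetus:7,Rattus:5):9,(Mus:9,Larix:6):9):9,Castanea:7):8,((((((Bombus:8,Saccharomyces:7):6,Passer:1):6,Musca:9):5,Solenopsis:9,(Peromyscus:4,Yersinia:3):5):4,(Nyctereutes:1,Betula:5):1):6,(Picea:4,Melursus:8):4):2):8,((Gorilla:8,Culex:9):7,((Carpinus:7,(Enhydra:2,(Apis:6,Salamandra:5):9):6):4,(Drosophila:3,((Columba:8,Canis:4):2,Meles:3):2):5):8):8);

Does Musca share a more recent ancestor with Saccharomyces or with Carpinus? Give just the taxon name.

Saccharomyces

The MRCA of Musca and Saccharomyces subtends (((Bombus,Saccharomyces),Passer),Musca) (4 taxa).
The MRCA of Musca and Carpinus is the root, subtending the entire tree (26 taxa).
The first is nested inside the second, so Musca shares a more recent common ancestor with Saccharomyces.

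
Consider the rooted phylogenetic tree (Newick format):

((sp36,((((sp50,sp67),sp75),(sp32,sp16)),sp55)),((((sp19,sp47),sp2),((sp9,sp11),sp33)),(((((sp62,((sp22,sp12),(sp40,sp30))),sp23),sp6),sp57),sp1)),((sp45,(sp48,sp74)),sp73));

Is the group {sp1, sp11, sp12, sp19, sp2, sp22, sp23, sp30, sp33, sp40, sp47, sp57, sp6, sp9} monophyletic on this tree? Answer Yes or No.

No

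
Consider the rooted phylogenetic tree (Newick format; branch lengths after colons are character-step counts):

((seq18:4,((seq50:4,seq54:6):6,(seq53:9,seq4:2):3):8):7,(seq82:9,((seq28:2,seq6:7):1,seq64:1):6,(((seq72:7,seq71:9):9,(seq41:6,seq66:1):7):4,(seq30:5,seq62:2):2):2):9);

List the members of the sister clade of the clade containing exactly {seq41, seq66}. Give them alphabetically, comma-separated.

seq71, seq72

The clade containing exactly {seq41, seq66} attaches to the tree at the node subtending ((seq72,seq71),(seq41,seq66)).
The other lineage descending from that same node — the sister group — is (seq72,seq71); its 2 tips in alphabetical order are the answer.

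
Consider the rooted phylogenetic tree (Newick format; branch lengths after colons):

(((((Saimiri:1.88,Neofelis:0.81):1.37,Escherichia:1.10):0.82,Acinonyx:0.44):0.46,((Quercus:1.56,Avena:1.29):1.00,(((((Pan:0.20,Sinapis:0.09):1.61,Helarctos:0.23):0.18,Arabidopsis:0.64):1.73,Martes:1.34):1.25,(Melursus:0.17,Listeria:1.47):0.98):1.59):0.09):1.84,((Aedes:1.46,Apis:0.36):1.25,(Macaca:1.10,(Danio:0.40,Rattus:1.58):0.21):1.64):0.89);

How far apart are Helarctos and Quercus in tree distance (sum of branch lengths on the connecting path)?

The path runs Helarctos → … → MRCA → … → Quercus; the MRCA is the node subtending ((Quercus,Avena),(((((Pan,Sinapis),Helarctos),Arabidopsis),Martes),(Melursus,Listeria))).
Branch lengths along that path: 0.23 + 0.18 + 1.73 + 1.25 + 1.59 + 1.00 + 1.56 = 7.54.

7.54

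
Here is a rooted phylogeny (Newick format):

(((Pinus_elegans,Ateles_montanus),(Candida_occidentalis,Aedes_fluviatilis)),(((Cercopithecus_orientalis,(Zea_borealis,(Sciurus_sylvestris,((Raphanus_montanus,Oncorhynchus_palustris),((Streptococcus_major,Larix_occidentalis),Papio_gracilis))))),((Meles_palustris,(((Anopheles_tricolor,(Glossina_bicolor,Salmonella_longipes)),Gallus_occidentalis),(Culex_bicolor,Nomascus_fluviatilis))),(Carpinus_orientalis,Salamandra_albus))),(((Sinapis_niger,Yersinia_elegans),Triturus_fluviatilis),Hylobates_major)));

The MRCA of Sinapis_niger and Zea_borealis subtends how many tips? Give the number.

The MRCA of Sinapis_niger and Zea_borealis is the node subtending (((Cercopithecus_orientalis,(Zea_borealis,(Sciurus_sylvestris,((Raphanus_montanus,Oncorhynchus_palustris),((Streptococcus_major,Larix_occidentalis),Papio_gracilis))))),((Meles_palustris,(((Anopheles_tricolor,(Glossina_bicolor,Salmonella_longipes)),Gallus_occidentalis),(Culex_bicolor,Nomascus_fluviatilis))),(Carpinus_orientalis,Salamandra_albus))),(((Sinapis_niger,Yersinia_elegans),Triturus_fluviatilis),Hylobates_major)).
That clade contains 21 terminal taxa: Anopheles_tricolor, Carpinus_orientalis, Cercopithecus_orientalis, Culex_bicolor, Gallus_occidentalis, Glossina_bicolor, Hylobates_major, Larix_occidentalis, Meles_palustris, Nomascus_fluviatilis, Oncorhynchus_palustris, Papio_gracilis, Raphanus_montanus, Salamandra_albus, Salmonella_longipes, Sciurus_sylvestris, Sinapis_niger, Streptococcus_major, Triturus_fluviatilis, Yersinia_elegans, Zea_borealis.

21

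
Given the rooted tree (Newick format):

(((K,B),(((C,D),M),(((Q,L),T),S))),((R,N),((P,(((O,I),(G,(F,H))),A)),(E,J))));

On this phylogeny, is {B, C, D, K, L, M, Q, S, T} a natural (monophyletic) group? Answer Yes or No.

The most recent common ancestor of these taxa subtends ((K,B),(((C,D),M),(((Q,L),T),S))).
That clade has exactly 9 tips — every listed taxon and nothing else — so the group is monophyletic.

Yes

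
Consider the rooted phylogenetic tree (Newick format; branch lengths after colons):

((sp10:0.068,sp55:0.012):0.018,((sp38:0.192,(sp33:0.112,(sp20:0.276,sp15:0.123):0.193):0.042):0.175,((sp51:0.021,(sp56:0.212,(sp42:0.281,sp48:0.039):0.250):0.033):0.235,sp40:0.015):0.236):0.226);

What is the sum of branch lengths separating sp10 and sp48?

1.105

The path runs sp10 → … → MRCA → … → sp48; the MRCA is the root of the tree.
Branch lengths along that path: 0.068 + 0.018 + 0.226 + 0.236 + 0.235 + 0.033 + 0.250 + 0.039 = 1.105.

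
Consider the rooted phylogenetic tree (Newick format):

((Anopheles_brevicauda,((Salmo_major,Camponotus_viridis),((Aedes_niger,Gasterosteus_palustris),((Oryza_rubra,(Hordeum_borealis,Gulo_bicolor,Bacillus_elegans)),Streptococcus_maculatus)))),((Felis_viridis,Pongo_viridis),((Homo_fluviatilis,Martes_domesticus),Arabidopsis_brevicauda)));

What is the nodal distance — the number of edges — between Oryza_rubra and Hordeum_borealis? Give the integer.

The MRCA of Oryza_rubra and Hordeum_borealis is the node subtending (Oryza_rubra,(Hordeum_borealis,Gulo_bicolor,Bacillus_elegans)).
From Oryza_rubra up to that node: 1 branch. From Hordeum_borealis up to the same node: 2 branches. Total: 1 + 2 = 3.

3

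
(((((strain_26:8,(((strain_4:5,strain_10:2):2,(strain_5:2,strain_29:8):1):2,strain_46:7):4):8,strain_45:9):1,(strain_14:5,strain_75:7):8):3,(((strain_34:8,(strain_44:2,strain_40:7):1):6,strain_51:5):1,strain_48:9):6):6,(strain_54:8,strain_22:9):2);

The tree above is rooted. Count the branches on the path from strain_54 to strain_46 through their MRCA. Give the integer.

The MRCA of strain_54 and strain_46 is the root of the tree.
From strain_54 up to that node: 2 branches. From strain_46 up to the same node: 6 branches. Total: 2 + 6 = 8.

8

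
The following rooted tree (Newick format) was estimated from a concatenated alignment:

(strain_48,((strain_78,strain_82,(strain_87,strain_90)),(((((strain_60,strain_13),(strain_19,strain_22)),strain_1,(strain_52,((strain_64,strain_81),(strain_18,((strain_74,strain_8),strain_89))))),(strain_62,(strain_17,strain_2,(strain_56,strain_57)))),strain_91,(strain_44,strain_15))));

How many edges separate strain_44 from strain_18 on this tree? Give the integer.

8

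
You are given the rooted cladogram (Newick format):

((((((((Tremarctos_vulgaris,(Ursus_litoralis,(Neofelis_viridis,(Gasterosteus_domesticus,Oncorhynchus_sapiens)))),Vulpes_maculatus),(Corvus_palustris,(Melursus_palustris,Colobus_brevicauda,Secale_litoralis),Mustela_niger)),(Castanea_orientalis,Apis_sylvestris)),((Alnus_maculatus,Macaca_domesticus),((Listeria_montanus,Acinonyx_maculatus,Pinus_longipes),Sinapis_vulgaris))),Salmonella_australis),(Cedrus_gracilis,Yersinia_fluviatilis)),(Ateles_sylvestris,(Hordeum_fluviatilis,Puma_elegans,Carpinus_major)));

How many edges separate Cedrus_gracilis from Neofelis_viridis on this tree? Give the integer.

The MRCA of Cedrus_gracilis and Neofelis_viridis is the node subtending (((((((Tremarctos_vulgaris,(Ursus_litoralis,(Neofelis_viridis,(Gasterosteus_domesticus,Oncorhynchus_sapiens)))),Vulpes_maculatus),(Corvus_palustris,(Melursus_palustris,Colobus_brevicauda,Secale_litoralis),Mustela_niger)),(Castanea_orientalis,Apis_sylvestris)),((Alnus_maculatus,Macaca_domesticus),((Listeria_montanus,Acinonyx_maculatus,Pinus_longipes),Sinapis_vulgaris))),Salmonella_australis),(Cedrus_gracilis,Yersinia_fluviatilis)).
From Cedrus_gracilis up to that node: 2 branches. From Neofelis_viridis up to the same node: 9 branches. Total: 2 + 9 = 11.

11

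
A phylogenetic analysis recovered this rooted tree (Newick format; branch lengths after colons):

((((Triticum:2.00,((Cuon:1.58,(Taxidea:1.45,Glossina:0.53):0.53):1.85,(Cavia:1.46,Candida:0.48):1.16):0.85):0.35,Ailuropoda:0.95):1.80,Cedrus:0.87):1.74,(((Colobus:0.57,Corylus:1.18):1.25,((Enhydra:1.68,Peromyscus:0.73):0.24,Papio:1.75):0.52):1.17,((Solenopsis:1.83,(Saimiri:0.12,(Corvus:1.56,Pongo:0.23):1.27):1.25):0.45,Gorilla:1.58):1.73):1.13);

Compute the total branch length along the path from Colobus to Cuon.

12.29

The path runs Colobus → … → MRCA → … → Cuon; the MRCA is the root of the tree.
Branch lengths along that path: 0.57 + 1.25 + 1.17 + 1.13 + 1.74 + 1.80 + 0.35 + 0.85 + 1.85 + 1.58 = 12.29.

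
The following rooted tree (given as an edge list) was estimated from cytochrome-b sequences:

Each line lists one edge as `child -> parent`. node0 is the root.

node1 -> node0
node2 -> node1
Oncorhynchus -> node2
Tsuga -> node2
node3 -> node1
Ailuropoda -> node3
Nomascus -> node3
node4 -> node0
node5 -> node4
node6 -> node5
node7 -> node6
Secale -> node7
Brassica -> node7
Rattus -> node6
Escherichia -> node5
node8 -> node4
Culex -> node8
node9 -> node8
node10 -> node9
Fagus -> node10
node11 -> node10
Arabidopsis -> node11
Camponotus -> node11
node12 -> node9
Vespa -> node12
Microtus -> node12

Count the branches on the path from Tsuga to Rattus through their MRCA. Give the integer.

7

The MRCA of Tsuga and Rattus is the root of the tree.
From Tsuga up to that node: 3 branches. From Rattus up to the same node: 4 branches. Total: 3 + 4 = 7.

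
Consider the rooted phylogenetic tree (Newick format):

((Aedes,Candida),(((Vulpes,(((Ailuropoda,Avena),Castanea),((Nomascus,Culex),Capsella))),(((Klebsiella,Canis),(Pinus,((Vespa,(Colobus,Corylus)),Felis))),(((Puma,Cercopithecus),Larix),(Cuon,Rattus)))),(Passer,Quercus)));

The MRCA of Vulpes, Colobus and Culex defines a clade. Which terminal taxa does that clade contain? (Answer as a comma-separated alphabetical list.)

Ailuropoda, Avena, Canis, Capsella, Castanea, Cercopithecus, Colobus, Corylus, Culex, Cuon, Felis, Klebsiella, Larix, Nomascus, Pinus, Puma, Rattus, Vespa, Vulpes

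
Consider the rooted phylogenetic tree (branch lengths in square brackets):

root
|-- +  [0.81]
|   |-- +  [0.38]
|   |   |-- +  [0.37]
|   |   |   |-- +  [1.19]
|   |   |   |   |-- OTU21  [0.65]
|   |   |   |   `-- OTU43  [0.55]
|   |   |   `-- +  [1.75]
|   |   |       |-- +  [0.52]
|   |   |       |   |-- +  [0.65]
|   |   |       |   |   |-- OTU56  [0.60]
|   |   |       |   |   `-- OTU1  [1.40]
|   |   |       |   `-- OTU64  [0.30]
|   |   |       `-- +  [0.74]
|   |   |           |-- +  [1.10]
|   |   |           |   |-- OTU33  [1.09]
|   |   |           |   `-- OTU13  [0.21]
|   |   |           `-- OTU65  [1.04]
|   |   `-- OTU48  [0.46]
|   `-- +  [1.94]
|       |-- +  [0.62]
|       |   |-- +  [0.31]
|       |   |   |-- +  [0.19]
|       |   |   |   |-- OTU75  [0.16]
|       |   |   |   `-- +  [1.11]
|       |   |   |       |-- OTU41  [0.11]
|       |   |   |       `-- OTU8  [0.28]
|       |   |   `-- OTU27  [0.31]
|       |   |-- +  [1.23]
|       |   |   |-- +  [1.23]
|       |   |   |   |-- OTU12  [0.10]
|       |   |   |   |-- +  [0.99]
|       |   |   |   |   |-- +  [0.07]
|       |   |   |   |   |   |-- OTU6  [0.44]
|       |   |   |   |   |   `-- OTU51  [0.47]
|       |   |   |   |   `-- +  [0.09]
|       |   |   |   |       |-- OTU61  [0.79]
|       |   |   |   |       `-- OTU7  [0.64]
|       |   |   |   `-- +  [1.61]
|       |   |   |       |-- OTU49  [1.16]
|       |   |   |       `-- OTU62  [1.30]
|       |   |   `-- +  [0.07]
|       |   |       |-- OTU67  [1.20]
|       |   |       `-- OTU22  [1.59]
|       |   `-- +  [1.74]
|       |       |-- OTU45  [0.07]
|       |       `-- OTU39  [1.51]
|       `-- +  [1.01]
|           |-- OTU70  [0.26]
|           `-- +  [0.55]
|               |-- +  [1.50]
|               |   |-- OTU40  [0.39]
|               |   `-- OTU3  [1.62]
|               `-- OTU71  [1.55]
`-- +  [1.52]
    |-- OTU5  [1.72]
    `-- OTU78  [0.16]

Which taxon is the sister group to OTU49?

OTU62

OTU49 attaches to the tree at the node subtending (OTU49,OTU62).
The other lineage descending from that same node — the sister group — is the single tip OTU62.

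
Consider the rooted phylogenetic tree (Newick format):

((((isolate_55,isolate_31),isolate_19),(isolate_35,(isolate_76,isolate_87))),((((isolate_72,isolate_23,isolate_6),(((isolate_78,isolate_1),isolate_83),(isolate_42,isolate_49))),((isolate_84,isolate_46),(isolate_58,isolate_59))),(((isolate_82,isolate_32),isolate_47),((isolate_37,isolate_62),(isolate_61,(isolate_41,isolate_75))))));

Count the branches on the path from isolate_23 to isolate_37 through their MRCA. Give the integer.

8

The MRCA of isolate_23 and isolate_37 is the node subtending ((((isolate_72,isolate_23,isolate_6),(((isolate_78,isolate_1),isolate_83),(isolate_42,isolate_49))),((isolate_84,isolate_46),(isolate_58,isolate_59))),(((isolate_82,isolate_32),isolate_47),((isolate_37,isolate_62),(isolate_61,(isolate_41,isolate_75))))).
From isolate_23 up to that node: 4 branches. From isolate_37 up to the same node: 4 branches. Total: 4 + 4 = 8.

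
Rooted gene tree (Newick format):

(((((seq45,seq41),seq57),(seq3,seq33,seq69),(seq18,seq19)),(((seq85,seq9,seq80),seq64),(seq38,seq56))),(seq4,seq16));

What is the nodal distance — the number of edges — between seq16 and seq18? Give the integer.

6

The MRCA of seq16 and seq18 is the root of the tree.
From seq16 up to that node: 2 branches. From seq18 up to the same node: 4 branches. Total: 2 + 4 = 6.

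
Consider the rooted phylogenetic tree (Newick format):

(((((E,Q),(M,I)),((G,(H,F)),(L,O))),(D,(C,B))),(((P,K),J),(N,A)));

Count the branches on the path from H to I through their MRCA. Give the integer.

7

The MRCA of H and I is the node subtending (((E,Q),(M,I)),((G,(H,F)),(L,O))).
From H up to that node: 4 branches. From I up to the same node: 3 branches. Total: 4 + 3 = 7.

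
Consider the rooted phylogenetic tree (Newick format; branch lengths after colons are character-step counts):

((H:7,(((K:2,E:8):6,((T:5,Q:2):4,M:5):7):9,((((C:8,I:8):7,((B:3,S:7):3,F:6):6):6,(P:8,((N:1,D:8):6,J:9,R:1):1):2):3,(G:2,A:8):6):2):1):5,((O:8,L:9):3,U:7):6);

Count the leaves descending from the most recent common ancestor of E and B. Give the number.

The MRCA of E and B is the node subtending (((K,E),((T,Q),M)),((((C,I),((B,S),F)),(P,((N,D),J,R))),(G,A))).
That clade contains 17 terminal taxa: A, B, C, D, E, F, G, I, J, K, M, N, P, Q, R, S, T.

17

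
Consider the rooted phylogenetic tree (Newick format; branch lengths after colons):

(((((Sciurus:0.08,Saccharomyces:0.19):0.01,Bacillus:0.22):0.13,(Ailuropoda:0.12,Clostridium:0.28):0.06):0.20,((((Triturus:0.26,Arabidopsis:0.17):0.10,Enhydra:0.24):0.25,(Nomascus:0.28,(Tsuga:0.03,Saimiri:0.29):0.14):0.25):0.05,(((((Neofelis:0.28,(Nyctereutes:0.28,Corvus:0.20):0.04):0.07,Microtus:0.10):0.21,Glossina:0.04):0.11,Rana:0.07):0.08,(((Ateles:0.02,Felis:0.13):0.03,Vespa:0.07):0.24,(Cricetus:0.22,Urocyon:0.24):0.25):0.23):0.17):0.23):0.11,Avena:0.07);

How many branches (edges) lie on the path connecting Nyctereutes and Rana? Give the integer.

The MRCA of Nyctereutes and Rana is the node subtending ((((Neofelis,(Nyctereutes,Corvus)),Microtus),Glossina),Rana).
From Nyctereutes up to that node: 5 branches. From Rana up to the same node: 1 branch. Total: 5 + 1 = 6.

6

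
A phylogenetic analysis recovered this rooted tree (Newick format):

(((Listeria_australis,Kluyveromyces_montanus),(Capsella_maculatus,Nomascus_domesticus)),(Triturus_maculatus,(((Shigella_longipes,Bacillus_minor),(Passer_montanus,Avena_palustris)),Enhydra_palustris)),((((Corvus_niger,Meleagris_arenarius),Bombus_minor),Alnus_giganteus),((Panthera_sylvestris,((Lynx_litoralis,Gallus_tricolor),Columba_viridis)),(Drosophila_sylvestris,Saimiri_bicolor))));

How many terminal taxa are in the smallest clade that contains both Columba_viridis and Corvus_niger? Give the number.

The MRCA of Columba_viridis and Corvus_niger is the node subtending ((((Corvus_niger,Meleagris_arenarius),Bombus_minor),Alnus_giganteus),((Panthera_sylvestris,((Lynx_litoralis,Gallus_tricolor),Columba_viridis)),(Drosophila_sylvestris,Saimiri_bicolor))).
That clade contains 10 terminal taxa: Alnus_giganteus, Bombus_minor, Columba_viridis, Corvus_niger, Drosophila_sylvestris, Gallus_tricolor, Lynx_litoralis, Meleagris_arenarius, Panthera_sylvestris, Saimiri_bicolor.

10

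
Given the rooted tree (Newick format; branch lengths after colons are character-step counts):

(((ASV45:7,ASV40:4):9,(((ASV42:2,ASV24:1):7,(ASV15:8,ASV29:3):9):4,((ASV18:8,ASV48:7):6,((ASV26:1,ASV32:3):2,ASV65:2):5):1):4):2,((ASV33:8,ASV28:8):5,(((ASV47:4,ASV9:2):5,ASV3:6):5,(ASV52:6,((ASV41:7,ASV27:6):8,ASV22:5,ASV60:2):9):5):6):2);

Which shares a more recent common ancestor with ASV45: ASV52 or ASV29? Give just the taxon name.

The MRCA of ASV45 and ASV29 subtends ((ASV45,ASV40),(((ASV42,ASV24),(ASV15,ASV29)),((ASV18,ASV48),((ASV26,ASV32),ASV65)))) (11 taxa).
The MRCA of ASV45 and ASV52 is the root, subtending the entire tree (21 taxa).
The first is nested inside the second, so ASV45 shares a more recent common ancestor with ASV29.

ASV29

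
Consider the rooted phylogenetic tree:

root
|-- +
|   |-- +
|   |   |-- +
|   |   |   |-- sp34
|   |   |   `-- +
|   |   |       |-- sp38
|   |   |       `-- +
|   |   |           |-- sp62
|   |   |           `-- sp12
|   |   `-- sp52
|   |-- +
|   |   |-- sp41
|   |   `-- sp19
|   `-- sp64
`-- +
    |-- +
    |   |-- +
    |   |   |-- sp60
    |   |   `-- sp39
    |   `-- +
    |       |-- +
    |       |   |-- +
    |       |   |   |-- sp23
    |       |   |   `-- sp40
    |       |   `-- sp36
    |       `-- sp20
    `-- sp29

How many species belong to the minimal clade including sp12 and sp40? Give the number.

15

The MRCA of sp12 and sp40 is the root, so the clade is the entire tree.
That clade contains 15 terminal taxa: sp12, sp19, sp20, sp23, sp29, sp34, sp36, sp38, sp39, sp40, sp41, sp52, sp60, sp62, sp64.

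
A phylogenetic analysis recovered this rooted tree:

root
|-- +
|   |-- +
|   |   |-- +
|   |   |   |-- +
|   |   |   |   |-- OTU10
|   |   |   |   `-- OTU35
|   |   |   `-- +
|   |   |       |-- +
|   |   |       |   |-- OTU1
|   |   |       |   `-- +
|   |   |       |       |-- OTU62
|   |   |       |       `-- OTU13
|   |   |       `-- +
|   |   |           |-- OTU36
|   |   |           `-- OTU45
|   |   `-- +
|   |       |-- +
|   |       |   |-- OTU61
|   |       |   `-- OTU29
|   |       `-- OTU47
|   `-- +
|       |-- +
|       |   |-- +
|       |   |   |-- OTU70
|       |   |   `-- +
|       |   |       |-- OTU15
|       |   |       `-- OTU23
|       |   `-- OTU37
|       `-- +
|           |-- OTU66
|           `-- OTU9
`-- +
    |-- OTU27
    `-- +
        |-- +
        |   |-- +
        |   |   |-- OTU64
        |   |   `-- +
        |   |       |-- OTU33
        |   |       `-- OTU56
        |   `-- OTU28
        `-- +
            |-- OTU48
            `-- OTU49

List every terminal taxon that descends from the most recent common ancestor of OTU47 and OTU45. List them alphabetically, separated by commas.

Tracing OTU47: it sits inside ((OTU61,OTU29),OTU47).
Tracing OTU45: it sits inside (OTU36,OTU45).
The smallest clade enclosing both is (((OTU10,OTU35),((OTU1,(OTU62,OTU13)),(OTU36,OTU45))),((OTU61,OTU29),OTU47)); the answer is its 10 terminal taxa in alphabetical order.

OTU1, OTU10, OTU13, OTU29, OTU35, OTU36, OTU45, OTU47, OTU61, OTU62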